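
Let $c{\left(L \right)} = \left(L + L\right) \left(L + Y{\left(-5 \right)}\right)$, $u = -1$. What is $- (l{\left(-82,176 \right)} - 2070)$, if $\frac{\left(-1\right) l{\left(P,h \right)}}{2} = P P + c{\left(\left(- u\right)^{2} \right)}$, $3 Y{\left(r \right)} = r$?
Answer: $\frac{46546}{3} \approx 15515.0$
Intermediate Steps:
$Y{\left(r \right)} = \frac{r}{3}$
$c{\left(L \right)} = 2 L \left(- \frac{5}{3} + L\right)$ ($c{\left(L \right)} = \left(L + L\right) \left(L + \frac{1}{3} \left(-5\right)\right) = 2 L \left(L - \frac{5}{3}\right) = 2 L \left(- \frac{5}{3} + L\right)$)
$l{\left(P,h \right)} = \frac{8}{3} - 2 P^{2}$ ($l{\left(P,h \right)} = - 2 \left(P P + \frac{2 \left(\left(-1\right) \left(-1\right)\right)^{2} \left(-5 + 3 \left(\left(-1\right) \left(-1\right)\right)^{2}\right)}{3}\right) = - 2 \left(P^{2} + \frac{2 \cdot 1^{2} \left(-5 + 3 \cdot 1^{2}\right)}{3}\right) = - 2 \left(P^{2} + \frac{2}{3} \cdot 1 \left(-5 + 3 \cdot 1\right)\right) = - 2 \left(P^{2} + \frac{2}{3} \cdot 1 \left(-5 + 3\right)\right) = - 2 \left(P^{2} + \frac{2}{3} \cdot 1 \left(-2\right)\right) = - 2 \left(P^{2} - \frac{4}{3}\right) = - 2 \left(- \frac{4}{3} + P^{2}\right) = \frac{8}{3} - 2 P^{2}$)
$- (l{\left(-82,176 \right)} - 2070) = - (\left(\frac{8}{3} - 2 \left(-82\right)^{2}\right) - 2070) = - (\left(\frac{8}{3} - 13448\right) - 2070) = - (- \frac{40336}{3} - 2070) = \left(-1\right) \left(- \frac{46546}{3}\right) = \frac{46546}{3}$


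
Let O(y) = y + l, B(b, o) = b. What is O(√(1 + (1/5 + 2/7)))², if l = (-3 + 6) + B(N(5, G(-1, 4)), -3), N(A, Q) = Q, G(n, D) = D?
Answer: 1767/35 + 4*√455/5 ≈ 67.550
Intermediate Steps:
l = 7 (l = (-3 + 6) + 4 = 3 + 4 = 7)
O(y) = 7 + y (O(y) = y + 7 = 7 + y)
O(√(1 + (1/5 + 2/7)))² = (7 + √(1 + (1/5 + 2/7)))² = (7 + √(1 + (1*(⅕) + 2*(⅐))))² = (7 + √(1 + (⅕ + 2/7)))² = (7 + √(1 + 17/35))² = (7 + √(52/35))² = (7 + 2*√455/35)²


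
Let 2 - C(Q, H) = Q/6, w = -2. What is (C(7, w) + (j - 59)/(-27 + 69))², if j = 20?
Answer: 4/441 ≈ 0.0090703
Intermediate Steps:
C(Q, H) = 2 - Q/6
(C(7, w) + (j - 59)/(-27 + 69))² = ((2 - ⅙*7) + (20 - 59)/(-27 + 69))² = ((2 - 7/6) - 39/42)² = (⅚ - 39*1/42)² = (⅚ - 13/14)² = (-2/21)² = 4/441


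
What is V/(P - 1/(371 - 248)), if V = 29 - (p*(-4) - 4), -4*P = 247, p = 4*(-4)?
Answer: 15252/30385 ≈ 0.50196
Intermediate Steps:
p = -16
P = -247/4 (P = -¼*247 = -247/4 ≈ -61.750)
V = -31 (V = 29 - (-16*(-4) - 4) = 29 - (64 - 4) = 29 - 1*60 = 29 - 60 = -31)
V/(P - 1/(371 - 248)) = -31/(-247/4 - 1/(371 - 248)) = -31/(-247/4 - 1/123) = -31/(-30385/492) = -492/30385*(-31) = 15252/30385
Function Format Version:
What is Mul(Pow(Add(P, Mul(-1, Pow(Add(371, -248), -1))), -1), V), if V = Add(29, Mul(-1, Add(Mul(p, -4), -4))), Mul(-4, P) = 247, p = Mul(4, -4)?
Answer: Rational(15252, 30385) ≈ 0.50196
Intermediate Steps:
p = -16
P = Rational(-247, 4) (P = Mul(Rational(-1, 4), 247) = Rational(-247, 4) ≈ -61.750)
V = -31 (V = Add(29, Mul(-1, Add(Mul(-16, -4), -4))) = Add(29, Mul(-1, Add(64, -4))) = Add(29, Mul(-1, 60)) = Add(29, -60) = -31)
Mul(Pow(Add(P, Mul(-1, Pow(Add(371, -248), -1))), -1), V) = Mul(Pow(Add(Rational(-247, 4), Mul(-1, Pow(Add(371, -248), -1))), -1), -31) = Mul(Pow(Add(Rational(-247, 4), Mul(-1, Pow(123, -1))), -1), -31) = Mul(Pow(Add(Rational(-247, 4), Mul(-1, Rational(1, 123))), -1), -31) = Mul(Pow(Add(Rational(-247, 4), Rational(-1, 123)), -1), -31) = Mul(Pow(Rational(-30385, 492), -1), -31) = Mul(Rational(-492, 30385), -31) = Rational(15252, 30385)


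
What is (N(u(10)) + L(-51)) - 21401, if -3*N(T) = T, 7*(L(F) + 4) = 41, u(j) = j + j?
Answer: -449522/21 ≈ -21406.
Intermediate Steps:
u(j) = 2*j
L(F) = 13/7 (L(F) = -4 + (⅐)*41 = -4 + 41/7 = 13/7)
N(T) = -T/3
(N(u(10)) + L(-51)) - 21401 = (-2*10/3 + 13/7) - 21401 = (-⅓*20 + 13/7) - 21401 = (-20/3 + 13/7) - 21401 = -101/21 - 21401 = -449522/21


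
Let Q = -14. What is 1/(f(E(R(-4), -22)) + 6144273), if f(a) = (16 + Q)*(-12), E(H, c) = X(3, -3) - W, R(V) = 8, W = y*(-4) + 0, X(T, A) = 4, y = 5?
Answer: 1/6144249 ≈ 1.6275e-7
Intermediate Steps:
W = -20 (W = 5*(-4) + 0 = -20 + 0 = -20)
E(H, c) = 24 (E(H, c) = 4 - 1*(-20) = 4 + 20 = 24)
f(a) = -24 (f(a) = (16 - 14)*(-12) = 2*(-12) = -24)
1/(f(E(R(-4), -22)) + 6144273) = 1/(-24 + 6144273) = 1/6144249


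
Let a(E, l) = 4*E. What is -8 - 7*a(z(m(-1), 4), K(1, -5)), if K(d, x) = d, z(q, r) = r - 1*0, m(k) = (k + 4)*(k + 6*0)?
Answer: -120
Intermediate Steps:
m(k) = k*(4 + k) (m(k) = (4 + k)*(k + 0) = (4 + k)*k = k*(4 + k))
z(q, r) = r (z(q, r) = r + 0 = r)
-8 - 7*a(z(m(-1), 4), K(1, -5)) = -8 - 28*4 = -8 - 7*16 = -8 - 112 = -120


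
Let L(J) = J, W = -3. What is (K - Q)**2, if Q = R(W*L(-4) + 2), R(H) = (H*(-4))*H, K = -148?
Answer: 404496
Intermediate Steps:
R(H) = -4*H**2 (R(H) = (-4*H)*H = -4*H**2)
Q = -784 (Q = -4*(-3*(-4) + 2)**2 = -4*(12 + 2)**2 = -4*14**2 = -4*196 = -784)
(K - Q)**2 = (-148 - 1*(-784))**2 = (-148 + 784)**2 = 636**2 = 404496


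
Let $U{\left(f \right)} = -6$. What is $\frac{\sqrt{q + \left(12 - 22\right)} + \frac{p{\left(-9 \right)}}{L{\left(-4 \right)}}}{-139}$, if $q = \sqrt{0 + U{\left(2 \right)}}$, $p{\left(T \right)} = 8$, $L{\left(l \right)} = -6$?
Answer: $\frac{4}{417} - \frac{\sqrt{-10 + i \sqrt{6}}}{139} \approx 0.0068264 - 0.022918 i$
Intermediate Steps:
$q = i \sqrt{6}$ ($q = \sqrt{0 - 6} = \sqrt{-6} = i \sqrt{6} \approx 2.4495 i$)
$\frac{\sqrt{q + \left(12 - 22\right)} + \frac{p{\left(-9 \right)}}{L{\left(-4 \right)}}}{-139} = \frac{\sqrt{i \sqrt{6} + \left(12 - 22\right)} + \frac{8}{-6}}{-139} = - \frac{\sqrt{i \sqrt{6} + \left(12 - 22\right)} + 8 \left(- \frac{1}{6}\right)}{139} = - \frac{\sqrt{i \sqrt{6} - 10} - \frac{4}{3}}{139} = - \frac{\sqrt{-10 + i \sqrt{6}} - \frac{4}{3}}{139} = - \frac{- \frac{4}{3} + \sqrt{-10 + i \sqrt{6}}}{139} = \frac{4}{417} - \frac{\sqrt{-10 + i \sqrt{6}}}{139}$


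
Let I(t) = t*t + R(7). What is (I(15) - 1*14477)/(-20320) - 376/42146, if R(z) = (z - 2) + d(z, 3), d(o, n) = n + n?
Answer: 296280433/428203360 ≈ 0.69192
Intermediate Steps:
d(o, n) = 2*n
R(z) = 4 + z (R(z) = (z - 2) + 2*3 = (-2 + z) + 6 = 4 + z)
I(t) = 11 + t² (I(t) = t*t + (4 + 7) = t² + 11 = 11 + t²)
(I(15) - 1*14477)/(-20320) - 376/42146 = ((11 + 15²) - 1*14477)/(-20320) - 376/42146 = ((11 + 225) - 14477)*(-1/20320) - 376*1/42146 = (236 - 14477)*(-1/20320) - 188/21073 = -14241*(-1/20320) - 188/21073 = 14241/20320 - 188/21073 = 296280433/428203360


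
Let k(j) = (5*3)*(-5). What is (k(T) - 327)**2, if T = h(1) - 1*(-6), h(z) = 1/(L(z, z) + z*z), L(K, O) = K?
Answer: 161604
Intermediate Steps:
h(z) = 1/(z + z**2) (h(z) = 1/(z + z*z) = 1/(z + z**2))
T = 13/2 (T = 1/(1*(1 + 1)) - 1*(-6) = 1/2 + 6 = 13/2 ≈ 6.5000)
k(j) = -75 (k(j) = 15*(-5) = -75)
(k(T) - 327)**2 = (-75 - 327)**2 = (-402)**2 = 161604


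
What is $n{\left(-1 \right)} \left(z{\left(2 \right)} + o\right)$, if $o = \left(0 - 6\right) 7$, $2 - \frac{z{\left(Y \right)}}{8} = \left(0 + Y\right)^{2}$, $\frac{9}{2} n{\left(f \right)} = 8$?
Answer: $- \frac{928}{9} \approx -103.11$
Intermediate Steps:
$n{\left(f \right)} = \frac{16}{9}$ ($n{\left(f \right)} = \frac{2}{9} \cdot 8 = \frac{16}{9}$)
$z{\left(Y \right)} = 16 - 8 Y^{2}$ ($z{\left(Y \right)} = 16 - 8 \left(0 + Y\right)^{2} = 16 - 8 Y^{2}$)
$o = -42$ ($o = \left(-6\right) 7 = -42$)
$n{\left(-1 \right)} \left(z{\left(2 \right)} + o\right) = \frac{16 \left(\left(16 - 8 \cdot 2^{2}\right) - 42\right)}{9} = \frac{16 \left(\left(16 - 32\right) - 42\right)}{9} = \frac{16 \left(-16 - 42\right)}{9} = \frac{16}{9} \left(-58\right) = - \frac{928}{9}$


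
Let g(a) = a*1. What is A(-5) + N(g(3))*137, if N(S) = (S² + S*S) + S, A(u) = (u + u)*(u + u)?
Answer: 2977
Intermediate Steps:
g(a) = a
A(u) = 4*u² (A(u) = (2*u)*(2*u) = 4*u²)
N(S) = S + 2*S² (N(S) = (S² + S²) + S = 2*S² + S = S + 2*S²)
A(-5) + N(g(3))*137 = 4*(-5)² + (3*(1 + 2*3))*137 = 4*25 + (3*(1 + 6))*137 = 100 + (3*7)*137 = 100 + 21*137 = 100 + 2877 = 2977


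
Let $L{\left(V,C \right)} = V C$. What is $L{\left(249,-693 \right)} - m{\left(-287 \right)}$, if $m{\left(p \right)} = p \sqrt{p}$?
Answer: $-172557 + 287 i \sqrt{287} \approx -1.7256 \cdot 10^{5} + 4862.1 i$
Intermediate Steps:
$L{\left(V,C \right)} = C V$
$m{\left(p \right)} = p^{\frac{3}{2}}$
$L{\left(249,-693 \right)} - m{\left(-287 \right)} = \left(-693\right) 249 - \left(-287\right)^{\frac{3}{2}} = -172557 - - 287 i \sqrt{287} = -172557 + 287 i \sqrt{287}$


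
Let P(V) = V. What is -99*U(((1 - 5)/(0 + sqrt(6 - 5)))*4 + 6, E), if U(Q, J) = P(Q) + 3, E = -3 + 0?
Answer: 693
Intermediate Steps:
E = -3
U(Q, J) = 3 + Q (U(Q, J) = Q + 3 = 3 + Q)
-99*U(((1 - 5)/(0 + sqrt(6 - 5)))*4 + 6, E) = -99*(3 + (((1 - 5)/(0 + sqrt(6 - 5)))*4 + 6)) = -99*(3 + (-4/(0 + sqrt(1))*4 + 6)) = -99*(3 + (-4/(0 + 1)*4 + 6)) = -99*(3 + (-4/1*4 + 6)) = -99*(3 + (-4*1*4 + 6)) = -99*(3 + (-4*4 + 6)) = -99*(3 + (-16 + 6)) = -99*(3 - 10) = -99*(-7) = 693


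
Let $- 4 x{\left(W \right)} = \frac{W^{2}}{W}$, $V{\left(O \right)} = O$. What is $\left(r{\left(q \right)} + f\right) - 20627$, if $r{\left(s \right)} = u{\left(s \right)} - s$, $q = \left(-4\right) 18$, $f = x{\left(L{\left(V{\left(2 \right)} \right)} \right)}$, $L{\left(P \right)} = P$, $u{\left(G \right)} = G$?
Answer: $- \frac{41255}{2} \approx -20628.0$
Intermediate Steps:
$x{\left(W \right)} = - \frac{W}{4}$ ($x{\left(W \right)} = - \frac{W^{2} \frac{1}{W}}{4} = - \frac{W}{4}$)
$f = - \frac{1}{2}$ ($f = \left(- \frac{1}{4}\right) 2 = - \frac{1}{2} \approx -0.5$)
$q = -72$
$r{\left(s \right)} = 0$ ($r{\left(s \right)} = s - s = 0$)
$\left(r{\left(q \right)} + f\right) - 20627 = \left(0 - \frac{1}{2}\right) - 20627 = - \frac{1}{2} - 20627 = - \frac{41255}{2}$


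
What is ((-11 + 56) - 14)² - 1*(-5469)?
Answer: 6430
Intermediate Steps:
((-11 + 56) - 14)² - 1*(-5469) = (45 - 14)² + 5469 = 31² + 5469 = 961 + 5469 = 6430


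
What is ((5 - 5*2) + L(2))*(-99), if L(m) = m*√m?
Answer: 495 - 198*√2 ≈ 214.99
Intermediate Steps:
L(m) = m^(3/2)
((5 - 5*2) + L(2))*(-99) = ((5 - 5*2) + 2^(3/2))*(-99) = ((5 - 10) + 2*√2)*(-99) = (-5 + 2*√2)*(-99) = 495 - 198*√2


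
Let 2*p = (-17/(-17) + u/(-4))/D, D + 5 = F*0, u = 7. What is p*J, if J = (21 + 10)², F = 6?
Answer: 2883/40 ≈ 72.075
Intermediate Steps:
D = -5 (D = -5 + 6*0 = -5 + 0 = -5)
J = 961 (J = 31² = 961)
p = 3/40 (p = ((-17/(-17) + 7/(-4))/(-5))/2 = ((-17*(-1/17) + 7*(-¼))*(-⅕))/2 = ((1 - 7/4)*(-⅕))/2 = (-¾*(-⅕))/2 = (½)*(3/20) = 3/40 ≈ 0.075000)
p*J = (3/40)*961 = 2883/40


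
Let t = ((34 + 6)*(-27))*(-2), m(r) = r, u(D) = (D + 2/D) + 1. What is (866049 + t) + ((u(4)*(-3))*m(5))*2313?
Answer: 1354773/2 ≈ 6.7739e+5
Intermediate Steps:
u(D) = 1 + D + 2/D
t = 2160 (t = (40*(-27))*(-2) = -1080*(-2) = 2160)
(866049 + t) + ((u(4)*(-3))*m(5))*2313 = (866049 + 2160) + (((1 + 4 + 2/4)*(-3))*5)*2313 = 868209 + (((1 + 4 + 2*(1/4))*(-3))*5)*2313 = 868209 + (((1 + 4 + 1/2)*(-3))*5)*2313 = 868209 + (((11/2)*(-3))*5)*2313 = 868209 - 33/2*5*2313 = 868209 - 165/2*2313 = 868209 - 381645/2 = 1354773/2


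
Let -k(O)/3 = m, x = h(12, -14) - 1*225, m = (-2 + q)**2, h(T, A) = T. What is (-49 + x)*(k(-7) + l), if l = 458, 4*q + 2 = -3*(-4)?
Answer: -239599/2 ≈ -1.1980e+5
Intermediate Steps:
q = 5/2 (q = -1/2 + (-3*(-4))/4 = -1/2 + (1/4)*12 = -1/2 + 3 = 5/2 ≈ 2.5000)
m = 1/4 (m = (-2 + 5/2)**2 = (1/2)**2 = 1/4 ≈ 0.25000)
x = -213 (x = 12 - 1*225 = 12 - 225 = -213)
k(O) = -3/4 (k(O) = -3*1/4 = -3/4)
(-49 + x)*(k(-7) + l) = (-49 - 213)*(-3/4 + 458) = -262*1829/4 = -239599/2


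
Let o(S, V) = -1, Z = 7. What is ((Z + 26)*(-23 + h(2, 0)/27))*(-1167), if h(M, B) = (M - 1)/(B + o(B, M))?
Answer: 2661538/3 ≈ 8.8718e+5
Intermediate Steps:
h(M, B) = (-1 + M)/(-1 + B) (h(M, B) = (M - 1)/(B - 1) = (-1 + M)/(-1 + B))
((Z + 26)*(-23 + h(2, 0)/27))*(-1167) = ((7 + 26)*(-23 + ((-1 + 2)/(-1 + 0))/27))*(-1167) = (33*(-23 + (1/(-1))*(1/27)))*(-1167) = (33*(-23 - 1*1*(1/27)))*(-1167) = (33*(-23 - 1*1/27))*(-1167) = (33*(-23 - 1/27))*(-1167) = (33*(-622/27))*(-1167) = -6842/9*(-1167) = 2661538/3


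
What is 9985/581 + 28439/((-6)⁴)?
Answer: 29463619/752976 ≈ 39.130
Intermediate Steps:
9985/581 + 28439/((-6)⁴) = 9985*(1/581) + 28439/1296 = 9985/581 + 28439*(1/1296) = 9985/581 + 28439/1296 = 29463619/752976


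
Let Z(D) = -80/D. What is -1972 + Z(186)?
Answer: -183436/93 ≈ -1972.4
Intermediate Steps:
-1972 + Z(186) = -1972 - 80/186 = -1972 - 80*1/186 = -1972 - 40/93 = -183436/93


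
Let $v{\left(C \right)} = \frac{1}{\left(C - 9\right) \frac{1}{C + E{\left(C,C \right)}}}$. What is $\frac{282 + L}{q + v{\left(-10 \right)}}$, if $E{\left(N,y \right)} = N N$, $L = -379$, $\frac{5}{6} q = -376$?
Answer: $\frac{9215}{43314} \approx 0.21275$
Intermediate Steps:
$q = - \frac{2256}{5}$ ($q = \frac{6}{5} \left(-376\right) = - \frac{2256}{5} \approx -451.2$)
$E{\left(N,y \right)} = N^{2}$
$v{\left(C \right)} = \frac{C + C^{2}}{-9 + C}$ ($v{\left(C \right)} = \frac{1}{\left(C - 9\right) \frac{1}{C + C^{2}}} = \frac{1}{\left(-9 + C\right) \frac{1}{C + C^{2}}} = \frac{1}{\frac{1}{C + C^{2}} \left(-9 + C\right)} = \frac{C + C^{2}}{-9 + C}$)
$\frac{282 + L}{q + v{\left(-10 \right)}} = \frac{282 - 379}{- \frac{2256}{5} - \frac{10 \left(1 - 10\right)}{-9 - 10}} = - \frac{97}{- \frac{2256}{5} - 10 \frac{1}{-19} \left(-9\right)} = - \frac{97}{- \frac{2256}{5} - \left(- \frac{10}{19}\right) \left(-9\right)} = - \frac{97}{- \frac{2256}{5} - \frac{90}{19}} = - \frac{97}{- \frac{43314}{95}} = \left(-97\right) \left(- \frac{95}{43314}\right) = \frac{9215}{43314}$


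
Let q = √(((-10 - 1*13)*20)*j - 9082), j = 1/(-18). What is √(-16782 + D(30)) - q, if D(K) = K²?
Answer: I*(√15882 - 2*√20377/3) ≈ 30.858*I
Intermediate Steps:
j = -1/18 ≈ -0.055556
q = 2*I*√20377/3 (q = √(((-10 - 1*13)*20)*(-1/18) - 9082) = √(((-10 - 13)*20)*(-1/18) - 9082) = √(-23*20*(-1/18) - 9082) = √(-460*(-1/18) - 9082) = √(230/9 - 9082) = √(-81508/9) = 2*I*√20377/3 ≈ 95.165*I)
√(-16782 + D(30)) - q = √(-16782 + 30²) - 2*I*√20377/3 = √(-16782 + 900) - 2*I*√20377/3 = √(-15882) - 2*I*√20377/3 = I*√15882 - 2*I*√20377/3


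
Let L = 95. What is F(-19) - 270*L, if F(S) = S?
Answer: -25669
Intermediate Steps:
F(-19) - 270*L = -19 - 270*95 = -19 - 25650 = -25669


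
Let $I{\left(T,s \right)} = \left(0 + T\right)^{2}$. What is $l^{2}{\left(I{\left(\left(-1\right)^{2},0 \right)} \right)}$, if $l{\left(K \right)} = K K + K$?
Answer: $4$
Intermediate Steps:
$I{\left(T,s \right)} = T^{2}$
$l{\left(K \right)} = K + K^{2}$ ($l{\left(K \right)} = K^{2} + K = K + K^{2}$)
$l^{2}{\left(I{\left(\left(-1\right)^{2},0 \right)} \right)} = \left(\left(\left(-1\right)^{2}\right)^{2} \left(1 + \left(\left(-1\right)^{2}\right)^{2}\right)\right)^{2} = \left(1^{2} \left(1 + 1^{2}\right)\right)^{2} = \left(1 \left(1 + 1\right)\right)^{2} = \left(1 \cdot 2\right)^{2} = 2^{2} = 4$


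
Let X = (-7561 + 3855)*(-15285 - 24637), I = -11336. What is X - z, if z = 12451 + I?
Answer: 147949817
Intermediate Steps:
X = 147950932 (X = -3706*(-39922) = 147950932)
z = 1115 (z = 12451 - 11336 = 1115)
X - z = 147950932 - 1*1115 = 147950932 - 1115 = 147949817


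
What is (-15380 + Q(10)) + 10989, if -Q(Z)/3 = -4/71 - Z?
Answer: -309619/71 ≈ -4360.8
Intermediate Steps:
Q(Z) = 12/71 + 3*Z (Q(Z) = -3*(-4/71 - Z) = 12/71 + 3*Z)
(-15380 + Q(10)) + 10989 = (-15380 + (12/71 + 3*10)) + 10989 = (-15380 + (12/71 + 30)) + 10989 = (-15380 + 2142/71) + 10989 = -1089838/71 + 10989 = -309619/71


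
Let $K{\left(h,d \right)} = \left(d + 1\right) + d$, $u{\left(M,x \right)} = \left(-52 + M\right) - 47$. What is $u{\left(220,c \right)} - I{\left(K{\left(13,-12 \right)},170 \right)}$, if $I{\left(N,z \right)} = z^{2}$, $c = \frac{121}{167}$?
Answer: $-28779$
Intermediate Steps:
$c = \frac{121}{167}$ ($c = 121 \cdot \frac{1}{167} = \frac{121}{167} \approx 0.72455$)
$u{\left(M,x \right)} = -99 + M$
$K{\left(h,d \right)} = 1 + 2 d$ ($K{\left(h,d \right)} = \left(1 + d\right) + d = 1 + 2 d$)
$u{\left(220,c \right)} - I{\left(K{\left(13,-12 \right)},170 \right)} = \left(-99 + 220\right) - 170^{2} = 121 - 28900 = -28779$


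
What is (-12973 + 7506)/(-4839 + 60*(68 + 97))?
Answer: -781/723 ≈ -1.0802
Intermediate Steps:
(-12973 + 7506)/(-4839 + 60*(68 + 97)) = -5467/(-4839 + 60*165) = -5467/(-4839 + 9900) = -5467/5061 = -5467*1/5061 = -781/723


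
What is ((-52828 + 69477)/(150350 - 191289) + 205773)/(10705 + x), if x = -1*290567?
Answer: -4212062099/5728635209 ≈ -0.73526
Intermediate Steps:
x = -290567
((-52828 + 69477)/(150350 - 191289) + 205773)/(10705 + x) = ((-52828 + 69477)/(150350 - 191289) + 205773)/(10705 - 290567) = (16649/(-40939) + 205773)/(-279862) = (16649*(-1/40939) + 205773)*(-1/279862) = (-16649/40939 + 205773)*(-1/279862) = (8424124198/40939)*(-1/279862) = -4212062099/5728635209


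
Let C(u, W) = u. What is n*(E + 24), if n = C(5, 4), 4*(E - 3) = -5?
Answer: 515/4 ≈ 128.75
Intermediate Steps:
E = 7/4 (E = 3 + (1/4)*(-5) = 3 - 5/4 = 7/4 ≈ 1.7500)
n = 5
n*(E + 24) = 5*(7/4 + 24) = 5*(103/4) = 515/4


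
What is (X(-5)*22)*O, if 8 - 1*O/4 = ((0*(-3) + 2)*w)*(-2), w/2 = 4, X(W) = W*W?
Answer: 88000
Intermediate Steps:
X(W) = W**2
w = 8 (w = 2*4 = 8)
O = 160 (O = 32 - 4*(0*(-3) + 2)*8*(-2) = 32 - 4*(0 + 2)*8*(-2) = 32 - 4*2*8*(-2) = 32 - 64*(-2) = 32 - 4*(-32) = 32 + 128 = 160)
(X(-5)*22)*O = ((-5)**2*22)*160 = (25*22)*160 = 550*160 = 88000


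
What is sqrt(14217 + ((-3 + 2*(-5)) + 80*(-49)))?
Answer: 2*sqrt(2571) ≈ 101.41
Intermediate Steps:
sqrt(14217 + ((-3 + 2*(-5)) + 80*(-49))) = sqrt(14217 + ((-3 - 10) - 3920)) = sqrt(14217 + (-13 - 3920)) = sqrt(14217 - 3933) = sqrt(10284) = 2*sqrt(2571)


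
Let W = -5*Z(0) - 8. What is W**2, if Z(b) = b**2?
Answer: 64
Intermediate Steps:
W = -8 (W = -5*0**2 - 8 = -5*0 - 8 = 0 - 8 = -8)
W**2 = (-8)**2 = 64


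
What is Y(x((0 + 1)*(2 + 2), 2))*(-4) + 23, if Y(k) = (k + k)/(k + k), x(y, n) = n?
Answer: 19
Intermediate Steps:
Y(k) = 1 (Y(k) = (2*k)/((2*k)) = (2*k)*(1/(2*k)) = 1)
Y(x((0 + 1)*(2 + 2), 2))*(-4) + 23 = 1*(-4) + 23 = -4 + 23 = 19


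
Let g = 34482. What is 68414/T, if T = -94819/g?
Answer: -2359051548/94819 ≈ -24880.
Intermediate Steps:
T = -94819/34482 ≈ -2.7498
68414/T = 68414/(-94819/34482) = 68414*(-34482/94819) = -2359051548/94819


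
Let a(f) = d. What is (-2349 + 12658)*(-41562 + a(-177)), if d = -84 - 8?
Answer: -429411086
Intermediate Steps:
d = -92
a(f) = -92
(-2349 + 12658)*(-41562 + a(-177)) = (-2349 + 12658)*(-41562 - 92) = 10309*(-41654) = -429411086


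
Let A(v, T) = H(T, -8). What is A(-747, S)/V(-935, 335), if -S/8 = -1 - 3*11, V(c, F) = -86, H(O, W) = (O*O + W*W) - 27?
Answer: -74021/86 ≈ -860.71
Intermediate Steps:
H(O, W) = -27 + O**2 + W**2 (H(O, W) = (O**2 + W**2) - 27 = -27 + O**2 + W**2)
S = 272 (S = -8*(-1 - 3*11) = -8*(-1 - 33) = -8*(-34) = 272)
A(v, T) = 37 + T**2 (A(v, T) = -27 + T**2 + (-8)**2 = -27 + T**2 + 64 = 37 + T**2)
A(-747, S)/V(-935, 335) = (37 + 272**2)/(-86) = (37 + 73984)*(-1/86) = 74021*(-1/86) = -74021/86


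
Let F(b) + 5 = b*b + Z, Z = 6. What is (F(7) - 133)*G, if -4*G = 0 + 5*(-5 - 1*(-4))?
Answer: -415/4 ≈ -103.75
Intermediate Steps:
F(b) = 1 + b² (F(b) = -5 + (b*b + 6) = -5 + (b² + 6) = -5 + (6 + b²) = 1 + b²)
G = 5/4 (G = -(0 + 5*(-5 - 1*(-4)))/4 = -(0 + 5*(-5 + 4))/4 = -(0 + 5*(-1))/4 = -(0 - 5)/4 = -¼*(-5) = 5/4 ≈ 1.2500)
(F(7) - 133)*G = ((1 + 7²) - 133)*(5/4) = ((1 + 49) - 133)*(5/4) = (50 - 133)*(5/4) = -83*5/4 = -415/4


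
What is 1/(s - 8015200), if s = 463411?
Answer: -1/7551789 ≈ -1.3242e-7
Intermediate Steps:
1/(s - 8015200) = 1/(463411 - 8015200) = 1/(-7551789) = -1/7551789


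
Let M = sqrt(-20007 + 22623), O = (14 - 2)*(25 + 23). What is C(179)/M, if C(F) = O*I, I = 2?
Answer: 96*sqrt(654)/109 ≈ 22.523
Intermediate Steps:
O = 576 (O = 12*48 = 576)
M = 2*sqrt(654) (M = sqrt(2616) = 2*sqrt(654) ≈ 51.147)
C(F) = 1152 (C(F) = 576*2 = 1152)
C(179)/M = 1152/((2*sqrt(654))) = 1152*(sqrt(654)/1308) = 96*sqrt(654)/109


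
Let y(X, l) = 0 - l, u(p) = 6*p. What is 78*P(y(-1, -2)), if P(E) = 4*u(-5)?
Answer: -9360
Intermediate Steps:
y(X, l) = -l
P(E) = -120 (P(E) = 4*(6*(-5)) = 4*(-30) = -120)
78*P(y(-1, -2)) = 78*(-120) = -9360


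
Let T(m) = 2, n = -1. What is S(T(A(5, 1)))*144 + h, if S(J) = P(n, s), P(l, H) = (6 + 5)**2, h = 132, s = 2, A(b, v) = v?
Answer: 17556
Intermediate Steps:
P(l, H) = 121 (P(l, H) = 11**2 = 121)
S(J) = 121
S(T(A(5, 1)))*144 + h = 121*144 + 132 = 17424 + 132 = 17556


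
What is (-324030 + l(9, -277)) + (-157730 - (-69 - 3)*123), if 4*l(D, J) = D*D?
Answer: -1891535/4 ≈ -4.7288e+5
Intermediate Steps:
l(D, J) = D²/4 (l(D, J) = (D*D)/4 = D²/4)
(-324030 + l(9, -277)) + (-157730 - (-69 - 3)*123) = (-324030 + (¼)*9²) + (-157730 - (-69 - 3)*123) = (-324030 + (¼)*81) + (-157730 - (-72)*123) = (-324030 + 81/4) + (-157730 - 1*(-8856)) = -1296039/4 + (-157730 + 8856) = -1296039/4 - 148874 = -1891535/4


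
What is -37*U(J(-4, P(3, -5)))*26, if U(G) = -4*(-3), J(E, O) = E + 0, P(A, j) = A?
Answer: -11544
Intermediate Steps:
J(E, O) = E
U(G) = 12
-37*U(J(-4, P(3, -5)))*26 = -37*12*26 = -444*26 = -11544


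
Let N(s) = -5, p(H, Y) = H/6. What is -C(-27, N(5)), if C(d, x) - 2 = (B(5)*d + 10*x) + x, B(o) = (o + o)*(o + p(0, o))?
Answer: 1403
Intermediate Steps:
p(H, Y) = H/6 (p(H, Y) = H*(⅙) = H/6)
B(o) = 2*o² (B(o) = (o + o)*(o + (⅙)*0) = (2*o)*(o + 0) = (2*o)*o = 2*o²)
C(d, x) = 2 + 11*x + 50*d (C(d, x) = 2 + (((2*5²)*d + 10*x) + x) = 2 + (((2*25)*d + 10*x) + x) = 2 + ((50*d + 10*x) + x) = 2 + ((10*x + 50*d) + x) = 2 + (11*x + 50*d) = 2 + 11*x + 50*d)
-C(-27, N(5)) = -(2 + 11*(-5) + 50*(-27)) = -(2 - 55 - 1350) = -1*(-1403) = 1403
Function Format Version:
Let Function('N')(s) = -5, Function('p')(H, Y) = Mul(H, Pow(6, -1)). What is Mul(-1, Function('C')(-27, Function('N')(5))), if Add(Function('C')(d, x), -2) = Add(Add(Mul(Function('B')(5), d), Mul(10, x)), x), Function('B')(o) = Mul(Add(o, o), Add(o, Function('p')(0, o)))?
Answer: 1403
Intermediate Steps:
Function('p')(H, Y) = Mul(Rational(1, 6), H) (Function('p')(H, Y) = Mul(H, Rational(1, 6)) = Mul(Rational(1, 6), H))
Function('B')(o) = Mul(2, Pow(o, 2)) (Function('B')(o) = Mul(Add(o, o), Add(o, Mul(Rational(1, 6), 0))) = Mul(Mul(2, o), Add(o, 0)) = Mul(Mul(2, o), o) = Mul(2, Pow(o, 2)))
Function('C')(d, x) = Add(2, Mul(11, x), Mul(50, d)) (Function('C')(d, x) = Add(2, Add(Add(Mul(Mul(2, Pow(5, 2)), d), Mul(10, x)), x)) = Add(2, Add(Add(Mul(Mul(2, 25), d), Mul(10, x)), x)) = Add(2, Add(Add(Mul(50, d), Mul(10, x)), x)) = Add(2, Add(Add(Mul(10, x), Mul(50, d)), x)) = Add(2, Add(Mul(11, x), Mul(50, d))) = Add(2, Mul(11, x), Mul(50, d)))
Mul(-1, Function('C')(-27, Function('N')(5))) = Mul(-1, Add(2, Mul(11, -5), Mul(50, -27))) = Mul(-1, Add(2, -55, -1350)) = Mul(-1, -1403) = 1403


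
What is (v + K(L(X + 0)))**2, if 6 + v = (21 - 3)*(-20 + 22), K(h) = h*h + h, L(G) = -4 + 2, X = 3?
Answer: 1024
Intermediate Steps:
L(G) = -2
K(h) = h + h**2 (K(h) = h**2 + h = h + h**2)
v = 30 (v = -6 + (21 - 3)*(-20 + 22) = -6 + 18*2 = -6 + 36 = 30)
(v + K(L(X + 0)))**2 = (30 - 2*(1 - 2))**2 = (30 - 2*(-1))**2 = (30 + 2)**2 = 32**2 = 1024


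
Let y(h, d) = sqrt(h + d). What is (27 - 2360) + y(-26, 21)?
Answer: -2333 + I*sqrt(5) ≈ -2333.0 + 2.2361*I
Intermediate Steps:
y(h, d) = sqrt(d + h)
(27 - 2360) + y(-26, 21) = (27 - 2360) + sqrt(21 - 26) = -2333 + sqrt(-5) = -2333 + I*sqrt(5)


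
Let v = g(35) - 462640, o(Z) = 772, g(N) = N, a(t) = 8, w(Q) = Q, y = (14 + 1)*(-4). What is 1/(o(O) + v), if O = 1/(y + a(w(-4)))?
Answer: -1/461833 ≈ -2.1653e-6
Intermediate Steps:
y = -60 (y = 15*(-4) = -60)
O = -1/52 (O = 1/(-60 + 8) = 1/(-52) = -1/52 ≈ -0.019231)
v = -462605 (v = 35 - 462640 = -462605)
1/(o(O) + v) = 1/(772 - 462605) = 1/(-461833) = -1/461833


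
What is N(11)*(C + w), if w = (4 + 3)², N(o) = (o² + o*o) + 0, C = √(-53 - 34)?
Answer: 11858 + 242*I*√87 ≈ 11858.0 + 2257.2*I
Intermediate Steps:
C = I*√87 (C = √(-87) = I*√87 ≈ 9.3274*I)
N(o) = 2*o² (N(o) = (o² + o²) + 0 = 2*o² + 0 = 2*o²)
w = 49 (w = 7² = 49)
N(11)*(C + w) = (2*11²)*(I*√87 + 49) = (2*121)*(49 + I*√87) = 242*(49 + I*√87) = 11858 + 242*I*√87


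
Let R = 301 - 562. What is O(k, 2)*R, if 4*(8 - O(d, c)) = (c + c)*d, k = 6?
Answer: -522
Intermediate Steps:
O(d, c) = 8 - c*d/2 (O(d, c) = 8 - (c + c)*d/4 = 8 - 2*c*d/4 = 8 - c*d/2)
R = -261
O(k, 2)*R = (8 - 1/2*2*6)*(-261) = (8 - 6)*(-261) = 2*(-261) = -522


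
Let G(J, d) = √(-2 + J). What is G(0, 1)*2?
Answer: 2*I*√2 ≈ 2.8284*I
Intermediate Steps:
G(0, 1)*2 = √(-2 + 0)*2 = √(-2)*2 = (I*√2)*2 = 2*I*√2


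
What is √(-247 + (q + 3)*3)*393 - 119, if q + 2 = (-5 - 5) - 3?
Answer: -119 + 393*I*√283 ≈ -119.0 + 6611.3*I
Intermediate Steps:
q = -15 (q = -2 + ((-5 - 5) - 3) = -2 + (-10 - 3) = -2 - 13 = -15)
√(-247 + (q + 3)*3)*393 - 119 = √(-247 + (-15 + 3)*3)*393 - 119 = √(-247 - 12*3)*393 - 119 = √(-247 - 36)*393 - 119 = √(-283)*393 - 119 = (I*√283)*393 - 119 = 393*I*√283 - 119 = -119 + 393*I*√283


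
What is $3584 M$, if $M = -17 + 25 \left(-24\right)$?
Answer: $-2211328$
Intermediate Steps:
$M = -617$ ($M = -17 - 600 = -617$)
$3584 M = 3584 \left(-617\right) = -2211328$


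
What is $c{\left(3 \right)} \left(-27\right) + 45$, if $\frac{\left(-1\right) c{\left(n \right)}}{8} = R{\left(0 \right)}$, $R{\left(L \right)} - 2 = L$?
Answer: $477$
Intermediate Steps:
$R{\left(L \right)} = 2 + L$
$c{\left(n \right)} = -16$ ($c{\left(n \right)} = - 8 \left(2 + 0\right) = \left(-8\right) 2 = -16$)
$c{\left(3 \right)} \left(-27\right) + 45 = \left(-16\right) \left(-27\right) + 45 = 432 + 45 = 477$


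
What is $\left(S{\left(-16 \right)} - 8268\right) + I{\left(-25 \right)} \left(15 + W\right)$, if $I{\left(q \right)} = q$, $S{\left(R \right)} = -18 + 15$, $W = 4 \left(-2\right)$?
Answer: $-8446$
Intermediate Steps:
$W = -8$
$S{\left(R \right)} = -3$
$\left(S{\left(-16 \right)} - 8268\right) + I{\left(-25 \right)} \left(15 + W\right) = \left(-3 - 8268\right) - 25 \left(15 - 8\right) = -8271 - 175 = -8446$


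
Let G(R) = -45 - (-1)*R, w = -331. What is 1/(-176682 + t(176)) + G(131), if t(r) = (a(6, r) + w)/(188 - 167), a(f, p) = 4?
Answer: 106371931/1236883 ≈ 86.000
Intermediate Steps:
t(r) = -109/7 (t(r) = (4 - 331)/(188 - 167) = -327/21 = -327*1/21 = -109/7)
G(R) = -45 + R
1/(-176682 + t(176)) + G(131) = 1/(-176682 - 109/7) + (-45 + 131) = 1/(-1236883/7) + 86 = -7/1236883 + 86 = 106371931/1236883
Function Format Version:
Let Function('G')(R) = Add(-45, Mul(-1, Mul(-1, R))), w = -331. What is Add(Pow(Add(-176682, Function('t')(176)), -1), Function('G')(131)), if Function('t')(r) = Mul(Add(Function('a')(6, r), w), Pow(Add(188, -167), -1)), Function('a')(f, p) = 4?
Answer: Rational(106371931, 1236883) ≈ 86.000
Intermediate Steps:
Function('t')(r) = Rational(-109, 7) (Function('t')(r) = Mul(Add(4, -331), Pow(Add(188, -167), -1)) = Mul(-327, Pow(21, -1)) = Mul(-327, Rational(1, 21)) = Rational(-109, 7))
Function('G')(R) = Add(-45, R)
Add(Pow(Add(-176682, Function('t')(176)), -1), Function('G')(131)) = Add(Pow(Add(-176682, Rational(-109, 7)), -1), Add(-45, 131)) = Add(Pow(Rational(-1236883, 7), -1), 86) = Add(Rational(-7, 1236883), 86) = Rational(106371931, 1236883)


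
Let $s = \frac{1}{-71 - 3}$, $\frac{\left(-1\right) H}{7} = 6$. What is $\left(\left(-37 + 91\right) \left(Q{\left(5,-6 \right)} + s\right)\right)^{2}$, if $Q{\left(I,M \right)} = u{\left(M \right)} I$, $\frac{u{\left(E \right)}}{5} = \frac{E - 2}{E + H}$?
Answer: $\frac{68856804}{1369} \approx 50297.0$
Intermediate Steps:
$H = -42$ ($H = \left(-7\right) 6 = -42$)
$s = - \frac{1}{74}$ ($s = \frac{1}{-74} = - \frac{1}{74} \approx -0.013514$)
$u{\left(E \right)} = \frac{5 \left(-2 + E\right)}{-42 + E}$ ($u{\left(E \right)} = 5 \frac{E - 2}{E - 42} = 5 \frac{-2 + E}{-42 + E} = \frac{5 \left(-2 + E\right)}{-42 + E}$)
$Q{\left(I,M \right)} = \frac{5 I \left(-2 + M\right)}{-42 + M}$ ($Q{\left(I,M \right)} = \frac{5 \left(-2 + M\right)}{-42 + M} I = \frac{5 I \left(-2 + M\right)}{-42 + M}$)
$\left(\left(-37 + 91\right) \left(Q{\left(5,-6 \right)} + s\right)\right)^{2} = \left(\left(-37 + 91\right) \left(5 \cdot 5 \frac{1}{-42 - 6} \left(-2 - 6\right) - \frac{1}{74}\right)\right)^{2} = \left(54 \left(5 \cdot 5 \frac{1}{-48} \left(-8\right) - \frac{1}{74}\right)\right)^{2} = \left(54 \left(5 \cdot 5 \left(- \frac{1}{48}\right) \left(-8\right) - \frac{1}{74}\right)\right)^{2} = \left(54 \left(\frac{25}{6} - \frac{1}{74}\right)\right)^{2} = \left(54 \cdot \frac{461}{111}\right)^{2} = \left(\frac{8298}{37}\right)^{2} = \frac{68856804}{1369}$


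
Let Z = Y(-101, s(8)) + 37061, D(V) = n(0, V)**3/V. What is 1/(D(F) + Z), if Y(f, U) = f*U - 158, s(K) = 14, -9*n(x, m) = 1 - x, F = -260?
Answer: 189540/6726585061 ≈ 2.8178e-5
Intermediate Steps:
n(x, m) = -1/9 + x/9 (n(x, m) = -(1 - x)/9 = -1/9 + x/9)
Y(f, U) = -158 + U*f (Y(f, U) = U*f - 158 = -158 + U*f)
D(V) = -1/(729*V) (D(V) = (-1/9 + (1/9)*0)**3/V = (-1/9 + 0)**3/V = (-1/9)**3/V = -1/(729*V))
Z = 35489 (Z = (-158 + 14*(-101)) + 37061 = (-158 - 1414) + 37061 = -1572 + 37061 = 35489)
1/(D(F) + Z) = 1/(-1/729/(-260) + 35489) = 1/(-1/729*(-1/260) + 35489) = 1/(1/189540 + 35489) = 1/(6726585061/189540) = 189540/6726585061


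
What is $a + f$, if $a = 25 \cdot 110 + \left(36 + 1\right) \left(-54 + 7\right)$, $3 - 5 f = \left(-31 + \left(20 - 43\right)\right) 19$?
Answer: $\frac{6084}{5} \approx 1216.8$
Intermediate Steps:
$f = \frac{1029}{5}$ ($f = \frac{3}{5} - \frac{\left(-31 + \left(20 - 43\right)\right) 19}{5} = \frac{3}{5} - \frac{\left(-31 - 23\right) 19}{5} = \frac{3}{5} - \frac{\left(-54\right) 19}{5} = \frac{3}{5} - - \frac{1026}{5} = \frac{3}{5} + \frac{1026}{5} = \frac{1029}{5} \approx 205.8$)
$a = 1011$ ($a = 2750 + 37 \left(-47\right) = 2750 - 1739 = 1011$)
$a + f = 1011 + \frac{1029}{5} = \frac{6084}{5}$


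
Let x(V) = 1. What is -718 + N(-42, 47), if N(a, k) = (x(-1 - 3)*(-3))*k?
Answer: -859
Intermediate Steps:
N(a, k) = -3*k (N(a, k) = (1*(-3))*k = -3*k)
-718 + N(-42, 47) = -718 - 3*47 = -718 - 141 = -859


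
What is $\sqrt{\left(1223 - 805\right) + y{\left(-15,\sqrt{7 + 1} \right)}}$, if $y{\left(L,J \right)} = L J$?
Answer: $\sqrt{418 - 30 \sqrt{2}} \approx 19.38$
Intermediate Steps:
$y{\left(L,J \right)} = J L$
$\sqrt{\left(1223 - 805\right) + y{\left(-15,\sqrt{7 + 1} \right)}} = \sqrt{\left(1223 - 805\right) + \sqrt{7 + 1} \left(-15\right)} = \sqrt{\left(1223 - 805\right) + \sqrt{8} \left(-15\right)} = \sqrt{418 + 2 \sqrt{2} \left(-15\right)} = \sqrt{418 - 30 \sqrt{2}}$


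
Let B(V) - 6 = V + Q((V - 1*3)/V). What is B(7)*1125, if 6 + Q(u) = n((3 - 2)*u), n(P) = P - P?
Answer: 7875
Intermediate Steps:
n(P) = 0
Q(u) = -6 (Q(u) = -6 + 0 = -6)
B(V) = V (B(V) = 6 + (V - 6) = 6 + (-6 + V) = V)
B(7)*1125 = 7*1125 = 7875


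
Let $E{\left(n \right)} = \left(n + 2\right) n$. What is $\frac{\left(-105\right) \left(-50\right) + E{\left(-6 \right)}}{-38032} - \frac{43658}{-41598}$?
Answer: $\frac{360253301}{395513784} \approx 0.91085$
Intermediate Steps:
$E{\left(n \right)} = n \left(2 + n\right)$ ($E{\left(n \right)} = \left(2 + n\right) n = n \left(2 + n\right)$)
$\frac{\left(-105\right) \left(-50\right) + E{\left(-6 \right)}}{-38032} - \frac{43658}{-41598} = \frac{\left(-105\right) \left(-50\right) - 6 \left(2 - 6\right)}{-38032} - \frac{43658}{-41598} = \left(5250 - -24\right) \left(- \frac{1}{38032}\right) - - \frac{21829}{20799} = \left(5250 + 24\right) \left(- \frac{1}{38032}\right) + \frac{21829}{20799} = 5274 \left(- \frac{1}{38032}\right) + \frac{21829}{20799} = - \frac{2637}{19016} + \frac{21829}{20799} = \frac{360253301}{395513784}$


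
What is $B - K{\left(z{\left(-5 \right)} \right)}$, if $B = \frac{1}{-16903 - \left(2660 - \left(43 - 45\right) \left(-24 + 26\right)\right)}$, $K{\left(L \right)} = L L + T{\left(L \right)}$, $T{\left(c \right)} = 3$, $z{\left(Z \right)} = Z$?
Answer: $- \frac{547877}{19567} \approx -28.0$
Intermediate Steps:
$K{\left(L \right)} = 3 + L^{2}$ ($K{\left(L \right)} = L L + 3 = L^{2} + 3 = 3 + L^{2}$)
$B = - \frac{1}{19567}$ ($B = \frac{1}{-16903 - 2664} = \frac{1}{-19567} = - \frac{1}{19567} \approx -5.1106 \cdot 10^{-5}$)
$B - K{\left(z{\left(-5 \right)} \right)} = - \frac{1}{19567} - \left(3 + \left(-5\right)^{2}\right) = - \frac{1}{19567} - \left(3 + 25\right) = - \frac{1}{19567} - 28 = - \frac{547877}{19567}$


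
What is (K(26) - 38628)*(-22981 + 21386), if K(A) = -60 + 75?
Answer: 61587735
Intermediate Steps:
K(A) = 15
(K(26) - 38628)*(-22981 + 21386) = (15 - 38628)*(-22981 + 21386) = -38613*(-1595) = 61587735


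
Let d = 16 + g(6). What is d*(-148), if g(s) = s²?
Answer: -7696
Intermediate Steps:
d = 52 (d = 16 + 6² = 16 + 36 = 52)
d*(-148) = 52*(-148) = -7696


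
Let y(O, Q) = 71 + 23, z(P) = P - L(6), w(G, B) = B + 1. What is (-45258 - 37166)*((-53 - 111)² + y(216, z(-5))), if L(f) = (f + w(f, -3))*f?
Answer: -2224623760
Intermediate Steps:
w(G, B) = 1 + B
L(f) = f*(-2 + f) (L(f) = (f + (1 - 3))*f = (f - 2)*f = (-2 + f)*f = f*(-2 + f))
z(P) = -24 + P (z(P) = P - 6*(-2 + 6) = P - 6*4 = P - 1*24 = P - 24 = -24 + P)
y(O, Q) = 94
(-45258 - 37166)*((-53 - 111)² + y(216, z(-5))) = (-45258 - 37166)*((-53 - 111)² + 94) = -82424*((-164)² + 94) = -82424*(26896 + 94) = -82424*26990 = -2224623760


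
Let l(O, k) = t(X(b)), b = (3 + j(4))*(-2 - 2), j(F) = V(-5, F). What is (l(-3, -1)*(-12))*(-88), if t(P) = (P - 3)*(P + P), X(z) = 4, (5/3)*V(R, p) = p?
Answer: 8448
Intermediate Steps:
V(R, p) = 3*p/5
j(F) = 3*F/5
b = -108/5 (b = (3 + (3/5)*4)*(-2 - 2) = (3 + 12/5)*(-4) = (27/5)*(-4) = -108/5 ≈ -21.600)
t(P) = 2*P*(-3 + P) (t(P) = (-3 + P)*(2*P) = 2*P*(-3 + P))
l(O, k) = 8 (l(O, k) = 2*4*(-3 + 4) = 2*4*1 = 8)
(l(-3, -1)*(-12))*(-88) = (8*(-12))*(-88) = -96*(-88) = 8448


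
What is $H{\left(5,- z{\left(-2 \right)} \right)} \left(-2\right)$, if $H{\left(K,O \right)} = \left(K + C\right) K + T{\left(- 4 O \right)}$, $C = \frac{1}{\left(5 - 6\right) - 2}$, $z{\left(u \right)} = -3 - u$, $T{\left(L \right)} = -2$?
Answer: $- \frac{128}{3} \approx -42.667$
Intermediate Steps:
$C = - \frac{1}{3}$ ($C = \frac{1}{\left(5 - 6\right) - 2} = \frac{1}{-1 - 2} = \frac{1}{-3} = - \frac{1}{3} \approx -0.33333$)
$H{\left(K,O \right)} = -2 + K \left(- \frac{1}{3} + K\right)$ ($H{\left(K,O \right)} = \left(K - \frac{1}{3}\right) K - 2 = \left(- \frac{1}{3} + K\right) K - 2 = K \left(- \frac{1}{3} + K\right) - 2 = -2 + K \left(- \frac{1}{3} + K\right)$)
$H{\left(5,- z{\left(-2 \right)} \right)} \left(-2\right) = \left(-2 + 5^{2} - \frac{5}{3}\right) \left(-2\right) = \left(-2 + 25 - \frac{5}{3}\right) \left(-2\right) = \frac{64}{3} \left(-2\right) = - \frac{128}{3}$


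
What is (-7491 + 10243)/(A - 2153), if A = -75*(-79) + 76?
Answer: 344/481 ≈ 0.71518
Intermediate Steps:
A = 6001 (A = 5925 + 76 = 6001)
(-7491 + 10243)/(A - 2153) = (-7491 + 10243)/(6001 - 2153) = 2752/3848 = 2752*(1/3848) = 344/481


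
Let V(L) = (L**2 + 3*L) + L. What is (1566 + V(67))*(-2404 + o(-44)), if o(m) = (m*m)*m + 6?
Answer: -553780986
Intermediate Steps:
V(L) = L**2 + 4*L
o(m) = 6 + m**3 (o(m) = m**2*m + 6 = m**3 + 6 = 6 + m**3)
(1566 + V(67))*(-2404 + o(-44)) = (1566 + 67*(4 + 67))*(-2404 + (6 + (-44)**3)) = (1566 + 67*71)*(-2404 + (6 - 85184)) = (1566 + 4757)*(-2404 - 85178) = 6323*(-87582) = -553780986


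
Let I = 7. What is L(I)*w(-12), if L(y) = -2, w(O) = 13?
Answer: -26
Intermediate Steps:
L(I)*w(-12) = -2*13 = -26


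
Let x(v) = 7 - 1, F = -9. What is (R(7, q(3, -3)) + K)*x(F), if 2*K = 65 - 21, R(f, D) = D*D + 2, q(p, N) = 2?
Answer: 168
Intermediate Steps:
R(f, D) = 2 + D² (R(f, D) = D² + 2 = 2 + D²)
x(v) = 6
K = 22 (K = (65 - 21)/2 = (½)*44 = 22)
(R(7, q(3, -3)) + K)*x(F) = ((2 + 2²) + 22)*6 = ((2 + 4) + 22)*6 = (6 + 22)*6 = 28*6 = 168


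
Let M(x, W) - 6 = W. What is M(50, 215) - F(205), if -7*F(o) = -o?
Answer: 1342/7 ≈ 191.71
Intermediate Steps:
M(x, W) = 6 + W
F(o) = o/7 (F(o) = -(-1)*o/7 = o/7)
M(50, 215) - F(205) = (6 + 215) - 205/7 = 221 - 1*205/7 = 221 - 205/7 = 1342/7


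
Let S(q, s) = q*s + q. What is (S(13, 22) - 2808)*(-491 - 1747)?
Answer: 5615142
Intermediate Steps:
S(q, s) = q + q*s
(S(13, 22) - 2808)*(-491 - 1747) = (13*(1 + 22) - 2808)*(-491 - 1747) = (13*23 - 2808)*(-2238) = (299 - 2808)*(-2238) = -2509*(-2238) = 5615142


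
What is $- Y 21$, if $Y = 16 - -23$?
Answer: $-819$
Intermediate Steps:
$Y = 39$ ($Y = 16 + 23 = 39$)
$- Y 21 = \left(-1\right) 39 \cdot 21 = \left(-39\right) 21 = -819$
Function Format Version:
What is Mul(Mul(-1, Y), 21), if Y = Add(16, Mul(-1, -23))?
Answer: -819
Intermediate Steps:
Y = 39 (Y = Add(16, 23) = 39)
Mul(Mul(-1, Y), 21) = Mul(Mul(-1, 39), 21) = Mul(-39, 21) = -819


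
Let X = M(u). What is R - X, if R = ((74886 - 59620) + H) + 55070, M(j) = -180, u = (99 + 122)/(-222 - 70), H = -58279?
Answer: 12237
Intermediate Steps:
u = -221/292 (u = 221/(-292) = 221*(-1/292) = -221/292 ≈ -0.75685)
X = -180
R = 12057 (R = ((74886 - 59620) - 58279) + 55070 = (15266 - 58279) + 55070 = -43013 + 55070 = 12057)
R - X = 12057 - 1*(-180) = 12057 + 180 = 12237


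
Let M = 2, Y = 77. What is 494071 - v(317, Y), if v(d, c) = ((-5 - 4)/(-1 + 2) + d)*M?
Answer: 493455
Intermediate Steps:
v(d, c) = -18 + 2*d (v(d, c) = ((-5 - 4)/(-1 + 2) + d)*2 = (-9/1 + d)*2 = (-9*1 + d)*2 = (-9 + d)*2 = -18 + 2*d)
494071 - v(317, Y) = 494071 - (-18 + 2*317) = 494071 - (-18 + 634) = 494071 - 1*616 = 494071 - 616 = 493455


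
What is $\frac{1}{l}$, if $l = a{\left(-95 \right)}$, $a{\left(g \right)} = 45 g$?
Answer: $- \frac{1}{4275} \approx -0.00023392$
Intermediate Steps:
$l = -4275$ ($l = 45 \left(-95\right) = -4275$)
$\frac{1}{l} = \frac{1}{-4275} = - \frac{1}{4275}$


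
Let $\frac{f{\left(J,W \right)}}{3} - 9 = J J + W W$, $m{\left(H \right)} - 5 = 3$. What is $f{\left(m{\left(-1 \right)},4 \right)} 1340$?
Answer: $357780$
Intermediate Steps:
$m{\left(H \right)} = 8$ ($m{\left(H \right)} = 5 + 3 = 8$)
$f{\left(J,W \right)} = 27 + 3 J^{2} + 3 W^{2}$ ($f{\left(J,W \right)} = 27 + 3 \left(J J + W W\right) = 27 + 3 \left(J^{2} + W^{2}\right) = 27 + \left(3 J^{2} + 3 W^{2}\right) = 27 + 3 J^{2} + 3 W^{2}$)
$f{\left(m{\left(-1 \right)},4 \right)} 1340 = \left(27 + 3 \cdot 8^{2} + 3 \cdot 4^{2}\right) 1340 = \left(27 + 3 \cdot 64 + 3 \cdot 16\right) 1340 = \left(27 + 192 + 48\right) 1340 = 267 \cdot 1340 = 357780$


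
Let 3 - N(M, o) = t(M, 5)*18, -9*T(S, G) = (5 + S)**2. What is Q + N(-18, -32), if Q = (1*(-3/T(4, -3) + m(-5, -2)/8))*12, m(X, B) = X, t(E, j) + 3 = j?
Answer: -73/2 ≈ -36.500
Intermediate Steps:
t(E, j) = -3 + j
T(S, G) = -(5 + S)**2/9
N(M, o) = -33 (N(M, o) = 3 - (-3 + 5)*18 = 3 - 2*18 = 3 - 1*36 = 3 - 36 = -33)
Q = -7/2 (Q = (1*(-3*(-9/(5 + 4)**2) - 5/8))*12 = (1*(-3/((-1/9*9**2)) - 5*1/8))*12 = (1*(-3/((-1/9*81)) - 5/8))*12 = (1*(-3/(-9) - 5/8))*12 = (1*(-3*(-1/9) - 5/8))*12 = (1*(1/3 - 5/8))*12 = (1*(-7/24))*12 = -7/24*12 = -7/2 ≈ -3.5000)
Q + N(-18, -32) = -7/2 - 33 = -73/2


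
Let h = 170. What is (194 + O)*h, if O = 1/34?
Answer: 32985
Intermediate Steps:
O = 1/34 ≈ 0.029412
(194 + O)*h = (194 + 1/34)*170 = (6597/34)*170 = 32985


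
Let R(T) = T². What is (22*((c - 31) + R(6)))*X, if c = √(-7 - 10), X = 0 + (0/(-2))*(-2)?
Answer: 0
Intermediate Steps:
X = 0 (X = 0 + (0*(-½))*(-2) = 0 + 0*(-2) = 0 + 0 = 0)
c = I*√17 (c = √(-17) = I*√17 ≈ 4.1231*I)
(22*((c - 31) + R(6)))*X = (22*((I*√17 - 31) + 6²))*0 = (22*((-31 + I*√17) + 36))*0 = (22*(5 + I*√17))*0 = (110 + 22*I*√17)*0 = 0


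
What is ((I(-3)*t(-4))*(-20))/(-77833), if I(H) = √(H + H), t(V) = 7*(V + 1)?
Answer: -60*I*√6/11119 ≈ -0.013218*I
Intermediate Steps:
t(V) = 7 + 7*V (t(V) = 7*(1 + V) = 7 + 7*V)
I(H) = √2*√H (I(H) = √(2*H) = √2*√H)
((I(-3)*t(-4))*(-20))/(-77833) = (((√2*√(-3))*(7 + 7*(-4)))*(-20))/(-77833) = (((√2*(I*√3))*(7 - 28))*(-20))*(-1/77833) = (((I*√6)*(-21))*(-20))*(-1/77833) = (-21*I*√6*(-20))*(-1/77833) = (420*I*√6)*(-1/77833) = -60*I*√6/11119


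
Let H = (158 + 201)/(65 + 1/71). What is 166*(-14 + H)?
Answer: -3248205/2308 ≈ -1407.4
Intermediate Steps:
H = 25489/4616 (H = 359/(65 + 1/71) = 359/(4616/71) = 359*(71/4616) = 25489/4616 ≈ 5.5219)
166*(-14 + H) = 166*(-14 + 25489/4616) = 166*(-39135/4616) = -3248205/2308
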